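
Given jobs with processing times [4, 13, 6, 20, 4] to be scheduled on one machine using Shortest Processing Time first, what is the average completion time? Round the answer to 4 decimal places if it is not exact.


Sort jobs by processing time (SPT order): [4, 4, 6, 13, 20]
Compute completion times sequentially:
  Job 1: processing = 4, completes at 4
  Job 2: processing = 4, completes at 8
  Job 3: processing = 6, completes at 14
  Job 4: processing = 13, completes at 27
  Job 5: processing = 20, completes at 47
Sum of completion times = 100
Average completion time = 100/5 = 20.0

20.0


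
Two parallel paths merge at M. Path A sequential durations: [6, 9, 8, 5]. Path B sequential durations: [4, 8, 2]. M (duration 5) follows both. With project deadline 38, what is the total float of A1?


Forward pass: ES(A1) = sum of predecessors on chain A = 0
EF = ES + duration = 0 + 6 = 6
Backward pass: LF(M) = deadline = 38; LS(M) = 38 - 5 = 33
LF(A1) = LS(M) - sum(successors on chain A) = 33 - 22 = 11
LS = LF - duration = 11 - 6 = 5
Total float = LS - ES = 5 - 0 = 5

5


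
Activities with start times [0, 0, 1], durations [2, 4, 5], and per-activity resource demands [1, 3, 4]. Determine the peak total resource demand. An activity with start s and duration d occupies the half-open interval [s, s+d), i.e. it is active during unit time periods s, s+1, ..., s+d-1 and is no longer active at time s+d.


Each activity i is active on [start_i, start_i + duration_i).
Compute total resource usage per time slot:
  t=0: active resources = [1, 3], total = 4
  t=1: active resources = [1, 3, 4], total = 8
  t=2: active resources = [3, 4], total = 7
  t=3: active resources = [3, 4], total = 7
  t=4: active resources = [4], total = 4
  t=5: active resources = [4], total = 4
Peak resource demand = 8

8


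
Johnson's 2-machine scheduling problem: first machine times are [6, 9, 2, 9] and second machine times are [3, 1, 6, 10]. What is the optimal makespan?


Apply Johnson's rule:
  Group 1 (a <= b): [(3, 2, 6), (4, 9, 10)]
  Group 2 (a > b): [(1, 6, 3), (2, 9, 1)]
Optimal job order: [3, 4, 1, 2]
Schedule:
  Job 3: M1 done at 2, M2 done at 8
  Job 4: M1 done at 11, M2 done at 21
  Job 1: M1 done at 17, M2 done at 24
  Job 2: M1 done at 26, M2 done at 27
Makespan = 27

27


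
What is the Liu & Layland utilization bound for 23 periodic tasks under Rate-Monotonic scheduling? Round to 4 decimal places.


Compute 2^(1/23) = 1.0305955448
Subtract 1: 1.0305955448 - 1 = 0.0305955448
Multiply by n: 23 * 0.0305955448 = 0.7036975304
Round to 4 dp: 0.7037

0.7037


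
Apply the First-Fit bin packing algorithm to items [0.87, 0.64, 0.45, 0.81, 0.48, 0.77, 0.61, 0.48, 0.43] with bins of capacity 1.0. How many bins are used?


Place items sequentially using First-Fit:
  Item 0.87 -> new Bin 1
  Item 0.64 -> new Bin 2
  Item 0.45 -> new Bin 3
  Item 0.81 -> new Bin 4
  Item 0.48 -> Bin 3 (now 0.93)
  Item 0.77 -> new Bin 5
  Item 0.61 -> new Bin 6
  Item 0.48 -> new Bin 7
  Item 0.43 -> Bin 7 (now 0.91)
Total bins used = 7

7


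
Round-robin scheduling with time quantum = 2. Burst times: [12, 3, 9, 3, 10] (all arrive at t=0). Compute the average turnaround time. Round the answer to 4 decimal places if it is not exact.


Time quantum = 2
Execution trace:
  J1 runs 2 units, time = 2
  J2 runs 2 units, time = 4
  J3 runs 2 units, time = 6
  J4 runs 2 units, time = 8
  J5 runs 2 units, time = 10
  J1 runs 2 units, time = 12
  J2 runs 1 units, time = 13
  J3 runs 2 units, time = 15
  J4 runs 1 units, time = 16
  J5 runs 2 units, time = 18
  J1 runs 2 units, time = 20
  J3 runs 2 units, time = 22
  J5 runs 2 units, time = 24
  J1 runs 2 units, time = 26
  J3 runs 2 units, time = 28
  J5 runs 2 units, time = 30
  J1 runs 2 units, time = 32
  J3 runs 1 units, time = 33
  J5 runs 2 units, time = 35
  J1 runs 2 units, time = 37
Finish times: [37, 13, 33, 16, 35]
Average turnaround = 134/5 = 26.8

26.8


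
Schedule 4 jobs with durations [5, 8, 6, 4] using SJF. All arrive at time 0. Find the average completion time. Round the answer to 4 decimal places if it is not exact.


SJF order (ascending): [4, 5, 6, 8]
Completion times:
  Job 1: burst=4, C=4
  Job 2: burst=5, C=9
  Job 3: burst=6, C=15
  Job 4: burst=8, C=23
Average completion = 51/4 = 12.75

12.75


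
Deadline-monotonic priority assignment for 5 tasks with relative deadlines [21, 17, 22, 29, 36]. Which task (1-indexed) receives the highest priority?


Sort tasks by relative deadline (ascending):
  Task 2: deadline = 17
  Task 1: deadline = 21
  Task 3: deadline = 22
  Task 4: deadline = 29
  Task 5: deadline = 36
Priority order (highest first): [2, 1, 3, 4, 5]
Highest priority task = 2

2


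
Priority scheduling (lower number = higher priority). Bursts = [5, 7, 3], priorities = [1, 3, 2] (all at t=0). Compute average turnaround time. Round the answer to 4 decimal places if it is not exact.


Sort by priority (ascending = highest first):
Order: [(1, 5), (2, 3), (3, 7)]
Completion times:
  Priority 1, burst=5, C=5
  Priority 2, burst=3, C=8
  Priority 3, burst=7, C=15
Average turnaround = 28/3 = 9.3333

9.3333


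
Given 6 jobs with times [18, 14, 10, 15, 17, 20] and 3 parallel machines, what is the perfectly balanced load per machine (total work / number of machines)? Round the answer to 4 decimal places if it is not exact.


Total processing time = 18 + 14 + 10 + 15 + 17 + 20 = 94
Number of machines = 3
Ideal balanced load = 94 / 3 = 31.3333

31.3333


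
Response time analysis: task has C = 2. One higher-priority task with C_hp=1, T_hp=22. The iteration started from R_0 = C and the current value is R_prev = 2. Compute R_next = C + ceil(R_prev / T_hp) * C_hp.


R_next = C + ceil(R_prev / T_hp) * C_hp
ceil(2 / 22) = ceil(0.0909) = 1
Interference = 1 * 1 = 1
R_next = 2 + 1 = 3

3


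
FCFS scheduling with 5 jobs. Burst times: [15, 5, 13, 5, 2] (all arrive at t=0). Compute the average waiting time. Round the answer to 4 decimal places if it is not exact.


FCFS order (as given): [15, 5, 13, 5, 2]
Waiting times:
  Job 1: wait = 0
  Job 2: wait = 15
  Job 3: wait = 20
  Job 4: wait = 33
  Job 5: wait = 38
Sum of waiting times = 106
Average waiting time = 106/5 = 21.2

21.2


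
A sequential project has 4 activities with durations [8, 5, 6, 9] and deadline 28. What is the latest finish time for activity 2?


LF(activity 2) = deadline - sum of successor durations
Successors: activities 3 through 4 with durations [6, 9]
Sum of successor durations = 15
LF = 28 - 15 = 13

13


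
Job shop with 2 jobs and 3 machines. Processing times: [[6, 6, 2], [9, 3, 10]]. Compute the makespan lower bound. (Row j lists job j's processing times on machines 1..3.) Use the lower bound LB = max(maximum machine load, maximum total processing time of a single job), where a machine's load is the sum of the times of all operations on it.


Machine loads:
  Machine 1: 6 + 9 = 15
  Machine 2: 6 + 3 = 9
  Machine 3: 2 + 10 = 12
Max machine load = 15
Job totals:
  Job 1: 14
  Job 2: 22
Max job total = 22
Lower bound = max(15, 22) = 22

22


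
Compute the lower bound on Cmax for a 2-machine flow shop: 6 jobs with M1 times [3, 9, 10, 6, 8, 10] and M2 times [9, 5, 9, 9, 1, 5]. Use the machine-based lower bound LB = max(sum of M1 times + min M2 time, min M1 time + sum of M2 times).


LB1 = sum(M1 times) + min(M2 times) = 46 + 1 = 47
LB2 = min(M1 times) + sum(M2 times) = 3 + 38 = 41
Lower bound = max(LB1, LB2) = max(47, 41) = 47

47


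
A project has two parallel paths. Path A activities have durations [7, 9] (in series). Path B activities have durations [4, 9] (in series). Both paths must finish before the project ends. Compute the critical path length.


Path A total = 7 + 9 = 16
Path B total = 4 + 9 = 13
Critical path = longest path = max(16, 13) = 16

16


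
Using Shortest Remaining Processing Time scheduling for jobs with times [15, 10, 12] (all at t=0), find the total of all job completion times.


Since all jobs arrive at t=0, SRPT equals SPT ordering.
SPT order: [10, 12, 15]
Completion times:
  Job 1: p=10, C=10
  Job 2: p=12, C=22
  Job 3: p=15, C=37
Total completion time = 10 + 22 + 37 = 69

69


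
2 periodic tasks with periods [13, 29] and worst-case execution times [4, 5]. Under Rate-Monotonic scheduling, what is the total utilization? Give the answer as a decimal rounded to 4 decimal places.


Compute individual utilizations (exact fractions):
  Task 1: C/T = 4/13 (approx. 0.3077)
  Task 2: C/T = 5/29 (approx. 0.1724)
Total utilization U = 4/13 + 5/29 = 181/377
Rounded to 4 decimal places: U = 0.4801
RM (Liu & Layland) bound for 2 tasks = 0.828427; compare with U = 181/377 (approx. 0.480106)
U <= bound, so schedulable by RM sufficient condition.

0.4801


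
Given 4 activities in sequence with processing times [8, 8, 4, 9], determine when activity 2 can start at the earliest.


Activity 2 starts after activities 1 through 1 complete.
Predecessor durations: [8]
ES = 8 = 8

8


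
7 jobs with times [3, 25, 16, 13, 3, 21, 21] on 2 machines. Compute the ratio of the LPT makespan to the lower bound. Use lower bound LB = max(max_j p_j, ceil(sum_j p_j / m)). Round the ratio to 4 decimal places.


LPT order: [25, 21, 21, 16, 13, 3, 3]
Machine loads after assignment: [54, 48]
LPT makespan = 54
Lower bound = max(max_job, ceil(total/2)) = max(25, 51) = 51
Ratio = 54 / 51 = 1.0588

1.0588


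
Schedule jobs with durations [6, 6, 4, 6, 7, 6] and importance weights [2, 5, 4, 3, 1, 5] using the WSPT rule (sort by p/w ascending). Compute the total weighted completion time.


Compute p/w ratios and sort ascending (WSPT): [(4, 4), (6, 5), (6, 5), (6, 3), (6, 2), (7, 1)]
Compute weighted completion times:
  Job (p=4,w=4): C=4, w*C=4*4=16
  Job (p=6,w=5): C=10, w*C=5*10=50
  Job (p=6,w=5): C=16, w*C=5*16=80
  Job (p=6,w=3): C=22, w*C=3*22=66
  Job (p=6,w=2): C=28, w*C=2*28=56
  Job (p=7,w=1): C=35, w*C=1*35=35
Total weighted completion time = 303

303


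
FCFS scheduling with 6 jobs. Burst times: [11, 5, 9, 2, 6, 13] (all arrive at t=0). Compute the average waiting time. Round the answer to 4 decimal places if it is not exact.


FCFS order (as given): [11, 5, 9, 2, 6, 13]
Waiting times:
  Job 1: wait = 0
  Job 2: wait = 11
  Job 3: wait = 16
  Job 4: wait = 25
  Job 5: wait = 27
  Job 6: wait = 33
Sum of waiting times = 112
Average waiting time = 112/6 = 18.6667

18.6667


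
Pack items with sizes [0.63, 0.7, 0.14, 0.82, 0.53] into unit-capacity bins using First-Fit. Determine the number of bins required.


Place items sequentially using First-Fit:
  Item 0.63 -> new Bin 1
  Item 0.7 -> new Bin 2
  Item 0.14 -> Bin 1 (now 0.77)
  Item 0.82 -> new Bin 3
  Item 0.53 -> new Bin 4
Total bins used = 4

4


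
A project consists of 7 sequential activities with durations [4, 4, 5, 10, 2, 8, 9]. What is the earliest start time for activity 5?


Activity 5 starts after activities 1 through 4 complete.
Predecessor durations: [4, 4, 5, 10]
ES = 4 + 4 + 5 + 10 = 23

23


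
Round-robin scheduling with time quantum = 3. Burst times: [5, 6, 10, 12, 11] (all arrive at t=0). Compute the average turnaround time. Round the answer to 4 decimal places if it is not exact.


Time quantum = 3
Execution trace:
  J1 runs 3 units, time = 3
  J2 runs 3 units, time = 6
  J3 runs 3 units, time = 9
  J4 runs 3 units, time = 12
  J5 runs 3 units, time = 15
  J1 runs 2 units, time = 17
  J2 runs 3 units, time = 20
  J3 runs 3 units, time = 23
  J4 runs 3 units, time = 26
  J5 runs 3 units, time = 29
  J3 runs 3 units, time = 32
  J4 runs 3 units, time = 35
  J5 runs 3 units, time = 38
  J3 runs 1 units, time = 39
  J4 runs 3 units, time = 42
  J5 runs 2 units, time = 44
Finish times: [17, 20, 39, 42, 44]
Average turnaround = 162/5 = 32.4

32.4


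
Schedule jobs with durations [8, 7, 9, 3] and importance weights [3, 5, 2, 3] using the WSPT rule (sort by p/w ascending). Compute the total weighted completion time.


Compute p/w ratios and sort ascending (WSPT): [(3, 3), (7, 5), (8, 3), (9, 2)]
Compute weighted completion times:
  Job (p=3,w=3): C=3, w*C=3*3=9
  Job (p=7,w=5): C=10, w*C=5*10=50
  Job (p=8,w=3): C=18, w*C=3*18=54
  Job (p=9,w=2): C=27, w*C=2*27=54
Total weighted completion time = 167

167


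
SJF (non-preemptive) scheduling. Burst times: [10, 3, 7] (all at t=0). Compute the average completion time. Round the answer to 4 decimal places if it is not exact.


SJF order (ascending): [3, 7, 10]
Completion times:
  Job 1: burst=3, C=3
  Job 2: burst=7, C=10
  Job 3: burst=10, C=20
Average completion = 33/3 = 11.0

11.0


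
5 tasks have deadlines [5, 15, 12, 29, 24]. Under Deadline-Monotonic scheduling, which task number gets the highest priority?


Sort tasks by relative deadline (ascending):
  Task 1: deadline = 5
  Task 3: deadline = 12
  Task 2: deadline = 15
  Task 5: deadline = 24
  Task 4: deadline = 29
Priority order (highest first): [1, 3, 2, 5, 4]
Highest priority task = 1

1


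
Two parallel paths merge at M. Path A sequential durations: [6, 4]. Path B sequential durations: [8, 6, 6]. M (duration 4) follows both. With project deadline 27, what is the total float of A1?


Forward pass: ES(A1) = sum of predecessors on chain A = 0
EF = ES + duration = 0 + 6 = 6
Backward pass: LF(M) = deadline = 27; LS(M) = 27 - 4 = 23
LF(A1) = LS(M) - sum(successors on chain A) = 23 - 4 = 19
LS = LF - duration = 19 - 6 = 13
Total float = LS - ES = 13 - 0 = 13

13


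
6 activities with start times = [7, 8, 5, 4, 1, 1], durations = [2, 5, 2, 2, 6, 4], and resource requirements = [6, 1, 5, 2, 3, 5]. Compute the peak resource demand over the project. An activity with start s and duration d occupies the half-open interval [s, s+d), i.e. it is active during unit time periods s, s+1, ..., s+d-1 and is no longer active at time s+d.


Each activity i is active on [start_i, start_i + duration_i).
Compute total resource usage per time slot:
  t=0: active resources = [], total = 0
  t=1: active resources = [3, 5], total = 8
  t=2: active resources = [3, 5], total = 8
  t=3: active resources = [3, 5], total = 8
  t=4: active resources = [2, 3, 5], total = 10
  t=5: active resources = [5, 2, 3], total = 10
  t=6: active resources = [5, 3], total = 8
  t=7: active resources = [6], total = 6
  t=8: active resources = [6, 1], total = 7
  t=9: active resources = [1], total = 1
  t=10: active resources = [1], total = 1
  t=11: active resources = [1], total = 1
  t=12: active resources = [1], total = 1
Peak resource demand = 10

10


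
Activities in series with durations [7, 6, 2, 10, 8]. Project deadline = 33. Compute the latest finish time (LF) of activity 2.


LF(activity 2) = deadline - sum of successor durations
Successors: activities 3 through 5 with durations [2, 10, 8]
Sum of successor durations = 20
LF = 33 - 20 = 13

13


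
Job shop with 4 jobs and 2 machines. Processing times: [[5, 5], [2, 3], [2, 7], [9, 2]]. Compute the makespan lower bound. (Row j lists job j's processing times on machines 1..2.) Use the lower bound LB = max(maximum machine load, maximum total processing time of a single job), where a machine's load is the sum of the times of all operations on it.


Machine loads:
  Machine 1: 5 + 2 + 2 + 9 = 18
  Machine 2: 5 + 3 + 7 + 2 = 17
Max machine load = 18
Job totals:
  Job 1: 10
  Job 2: 5
  Job 3: 9
  Job 4: 11
Max job total = 11
Lower bound = max(18, 11) = 18

18


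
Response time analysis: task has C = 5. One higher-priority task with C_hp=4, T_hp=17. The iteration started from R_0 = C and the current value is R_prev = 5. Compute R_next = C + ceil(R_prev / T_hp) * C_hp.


R_next = C + ceil(R_prev / T_hp) * C_hp
ceil(5 / 17) = ceil(0.2941) = 1
Interference = 1 * 4 = 4
R_next = 5 + 4 = 9

9


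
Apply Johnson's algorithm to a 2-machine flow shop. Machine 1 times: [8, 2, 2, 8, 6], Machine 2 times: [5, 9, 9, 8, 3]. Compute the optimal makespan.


Apply Johnson's rule:
  Group 1 (a <= b): [(2, 2, 9), (3, 2, 9), (4, 8, 8)]
  Group 2 (a > b): [(1, 8, 5), (5, 6, 3)]
Optimal job order: [2, 3, 4, 1, 5]
Schedule:
  Job 2: M1 done at 2, M2 done at 11
  Job 3: M1 done at 4, M2 done at 20
  Job 4: M1 done at 12, M2 done at 28
  Job 1: M1 done at 20, M2 done at 33
  Job 5: M1 done at 26, M2 done at 36
Makespan = 36

36


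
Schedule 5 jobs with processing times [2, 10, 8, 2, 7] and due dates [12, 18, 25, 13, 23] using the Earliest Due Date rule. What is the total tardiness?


Sort by due date (EDD order): [(2, 12), (2, 13), (10, 18), (7, 23), (8, 25)]
Compute completion times and tardiness:
  Job 1: p=2, d=12, C=2, tardiness=max(0,2-12)=0
  Job 2: p=2, d=13, C=4, tardiness=max(0,4-13)=0
  Job 3: p=10, d=18, C=14, tardiness=max(0,14-18)=0
  Job 4: p=7, d=23, C=21, tardiness=max(0,21-23)=0
  Job 5: p=8, d=25, C=29, tardiness=max(0,29-25)=4
Total tardiness = 4

4


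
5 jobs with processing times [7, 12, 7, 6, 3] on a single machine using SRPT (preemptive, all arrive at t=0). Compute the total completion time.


Since all jobs arrive at t=0, SRPT equals SPT ordering.
SPT order: [3, 6, 7, 7, 12]
Completion times:
  Job 1: p=3, C=3
  Job 2: p=6, C=9
  Job 3: p=7, C=16
  Job 4: p=7, C=23
  Job 5: p=12, C=35
Total completion time = 3 + 9 + 16 + 23 + 35 = 86

86


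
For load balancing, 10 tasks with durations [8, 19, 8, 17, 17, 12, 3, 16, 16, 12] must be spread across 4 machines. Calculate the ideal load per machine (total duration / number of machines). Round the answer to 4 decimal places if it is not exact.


Total processing time = 8 + 19 + 8 + 17 + 17 + 12 + 3 + 16 + 16 + 12 = 128
Number of machines = 4
Ideal balanced load = 128 / 4 = 32.0

32.0


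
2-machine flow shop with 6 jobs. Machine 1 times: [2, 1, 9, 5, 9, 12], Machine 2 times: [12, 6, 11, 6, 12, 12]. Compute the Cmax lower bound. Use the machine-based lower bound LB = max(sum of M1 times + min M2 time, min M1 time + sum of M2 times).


LB1 = sum(M1 times) + min(M2 times) = 38 + 6 = 44
LB2 = min(M1 times) + sum(M2 times) = 1 + 59 = 60
Lower bound = max(LB1, LB2) = max(44, 60) = 60

60


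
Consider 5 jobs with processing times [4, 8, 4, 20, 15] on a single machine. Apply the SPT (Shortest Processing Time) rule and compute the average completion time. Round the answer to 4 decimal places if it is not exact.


Sort jobs by processing time (SPT order): [4, 4, 8, 15, 20]
Compute completion times sequentially:
  Job 1: processing = 4, completes at 4
  Job 2: processing = 4, completes at 8
  Job 3: processing = 8, completes at 16
  Job 4: processing = 15, completes at 31
  Job 5: processing = 20, completes at 51
Sum of completion times = 110
Average completion time = 110/5 = 22.0

22.0


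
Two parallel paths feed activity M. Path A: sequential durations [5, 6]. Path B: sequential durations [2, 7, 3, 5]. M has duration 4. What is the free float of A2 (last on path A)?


ES(A2) = sum of predecessors on chain A = 5
EF(A2) = ES + duration = 5 + 6 = 11
Successor of A2 is M. ES(M) = max(sum(A), sum(B)) = max(11, 17) = 17
Free float = ES(successor) - EF(current) = 17 - 11 = 6

6


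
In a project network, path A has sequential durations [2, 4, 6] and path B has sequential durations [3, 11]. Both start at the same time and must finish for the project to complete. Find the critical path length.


Path A total = 2 + 4 + 6 = 12
Path B total = 3 + 11 = 14
Critical path = longest path = max(12, 14) = 14

14


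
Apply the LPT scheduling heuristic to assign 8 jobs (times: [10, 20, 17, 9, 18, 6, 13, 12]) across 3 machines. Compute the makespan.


Sort jobs in decreasing order (LPT): [20, 18, 17, 13, 12, 10, 9, 6]
Assign each job to the least loaded machine:
  Machine 1: jobs [20, 10, 9], load = 39
  Machine 2: jobs [18, 12, 6], load = 36
  Machine 3: jobs [17, 13], load = 30
Makespan = max load = 39

39


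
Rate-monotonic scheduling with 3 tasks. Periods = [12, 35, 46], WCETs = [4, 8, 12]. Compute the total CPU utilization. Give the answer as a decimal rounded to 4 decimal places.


Compute individual utilizations (exact fractions):
  Task 1: C/T = 4/12 = 1/3 (approx. 0.3333)
  Task 2: C/T = 8/35 (approx. 0.2286)
  Task 3: C/T = 12/46 = 6/23 (approx. 0.2609)
Total utilization U = 1/3 + 8/35 + 6/23 = 1987/2415
Rounded to 4 decimal places: U = 0.8228
RM (Liu & Layland) bound for 3 tasks = 0.779763; compare with U = 1987/2415 (approx. 0.822774)
bound < U <= 1, so the RM sufficient condition is not met (inconclusive; an exact test such as response-time analysis is needed).

0.8228


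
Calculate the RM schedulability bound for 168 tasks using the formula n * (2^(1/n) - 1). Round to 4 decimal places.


Compute 2^(1/168) = 1.0041343992
Subtract 1: 1.0041343992 - 1 = 0.0041343992
Multiply by n: 168 * 0.0041343992 = 0.6945790656
Round to 4 dp: 0.6946

0.6946


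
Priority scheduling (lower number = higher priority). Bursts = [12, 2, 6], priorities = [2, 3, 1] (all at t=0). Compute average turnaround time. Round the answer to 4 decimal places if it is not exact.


Sort by priority (ascending = highest first):
Order: [(1, 6), (2, 12), (3, 2)]
Completion times:
  Priority 1, burst=6, C=6
  Priority 2, burst=12, C=18
  Priority 3, burst=2, C=20
Average turnaround = 44/3 = 14.6667

14.6667


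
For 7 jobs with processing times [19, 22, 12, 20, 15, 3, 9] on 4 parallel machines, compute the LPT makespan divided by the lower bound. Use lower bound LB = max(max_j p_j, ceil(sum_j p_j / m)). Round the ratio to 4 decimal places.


LPT order: [22, 20, 19, 15, 12, 9, 3]
Machine loads after assignment: [22, 23, 28, 27]
LPT makespan = 28
Lower bound = max(max_job, ceil(total/4)) = max(22, 25) = 25
Ratio = 28 / 25 = 1.12

1.12


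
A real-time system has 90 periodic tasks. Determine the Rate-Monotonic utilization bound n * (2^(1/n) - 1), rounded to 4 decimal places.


Compute 2^(1/90) = 1.0077313692
Subtract 1: 1.0077313692 - 1 = 0.0077313692
Multiply by n: 90 * 0.0077313692 = 0.6958232280
Round to 4 dp: 0.6958

0.6958


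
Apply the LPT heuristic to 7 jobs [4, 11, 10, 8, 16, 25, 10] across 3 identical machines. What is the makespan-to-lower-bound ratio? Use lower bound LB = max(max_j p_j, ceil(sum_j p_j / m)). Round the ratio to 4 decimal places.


LPT order: [25, 16, 11, 10, 10, 8, 4]
Machine loads after assignment: [29, 26, 29]
LPT makespan = 29
Lower bound = max(max_job, ceil(total/3)) = max(25, 28) = 28
Ratio = 29 / 28 = 1.0357

1.0357


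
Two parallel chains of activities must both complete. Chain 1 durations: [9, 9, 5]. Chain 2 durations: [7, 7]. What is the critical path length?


Path A total = 9 + 9 + 5 = 23
Path B total = 7 + 7 = 14
Critical path = longest path = max(23, 14) = 23

23


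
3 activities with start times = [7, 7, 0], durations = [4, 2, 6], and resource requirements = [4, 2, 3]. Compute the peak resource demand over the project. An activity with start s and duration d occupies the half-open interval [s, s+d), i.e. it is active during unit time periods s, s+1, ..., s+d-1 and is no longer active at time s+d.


Each activity i is active on [start_i, start_i + duration_i).
Compute total resource usage per time slot:
  t=0: active resources = [3], total = 3
  t=1: active resources = [3], total = 3
  t=2: active resources = [3], total = 3
  t=3: active resources = [3], total = 3
  t=4: active resources = [3], total = 3
  t=5: active resources = [3], total = 3
  t=6: active resources = [], total = 0
  t=7: active resources = [4, 2], total = 6
  t=8: active resources = [4, 2], total = 6
  t=9: active resources = [4], total = 4
  t=10: active resources = [4], total = 4
Peak resource demand = 6

6


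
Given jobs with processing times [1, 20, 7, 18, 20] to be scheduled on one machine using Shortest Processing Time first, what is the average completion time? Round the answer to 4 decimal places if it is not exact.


Sort jobs by processing time (SPT order): [1, 7, 18, 20, 20]
Compute completion times sequentially:
  Job 1: processing = 1, completes at 1
  Job 2: processing = 7, completes at 8
  Job 3: processing = 18, completes at 26
  Job 4: processing = 20, completes at 46
  Job 5: processing = 20, completes at 66
Sum of completion times = 147
Average completion time = 147/5 = 29.4

29.4


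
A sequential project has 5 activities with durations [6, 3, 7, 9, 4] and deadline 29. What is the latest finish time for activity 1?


LF(activity 1) = deadline - sum of successor durations
Successors: activities 2 through 5 with durations [3, 7, 9, 4]
Sum of successor durations = 23
LF = 29 - 23 = 6

6


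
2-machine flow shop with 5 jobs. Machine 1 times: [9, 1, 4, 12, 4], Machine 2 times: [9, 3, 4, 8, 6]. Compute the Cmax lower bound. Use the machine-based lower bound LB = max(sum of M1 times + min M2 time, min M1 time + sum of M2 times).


LB1 = sum(M1 times) + min(M2 times) = 30 + 3 = 33
LB2 = min(M1 times) + sum(M2 times) = 1 + 30 = 31
Lower bound = max(LB1, LB2) = max(33, 31) = 33

33


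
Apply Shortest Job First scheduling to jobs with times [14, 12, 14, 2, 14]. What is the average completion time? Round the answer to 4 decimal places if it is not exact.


SJF order (ascending): [2, 12, 14, 14, 14]
Completion times:
  Job 1: burst=2, C=2
  Job 2: burst=12, C=14
  Job 3: burst=14, C=28
  Job 4: burst=14, C=42
  Job 5: burst=14, C=56
Average completion = 142/5 = 28.4

28.4


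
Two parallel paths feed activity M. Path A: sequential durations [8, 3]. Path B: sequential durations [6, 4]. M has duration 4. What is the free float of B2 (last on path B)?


ES(B2) = sum of predecessors on chain B = 6
EF(B2) = ES + duration = 6 + 4 = 10
Successor of B2 is M. ES(M) = max(sum(A), sum(B)) = max(11, 10) = 11
Free float = ES(successor) - EF(current) = 11 - 10 = 1

1


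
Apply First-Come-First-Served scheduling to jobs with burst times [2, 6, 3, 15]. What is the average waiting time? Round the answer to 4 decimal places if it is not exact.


FCFS order (as given): [2, 6, 3, 15]
Waiting times:
  Job 1: wait = 0
  Job 2: wait = 2
  Job 3: wait = 8
  Job 4: wait = 11
Sum of waiting times = 21
Average waiting time = 21/4 = 5.25

5.25


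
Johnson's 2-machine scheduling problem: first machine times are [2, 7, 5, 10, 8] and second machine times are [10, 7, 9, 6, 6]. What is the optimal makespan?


Apply Johnson's rule:
  Group 1 (a <= b): [(1, 2, 10), (3, 5, 9), (2, 7, 7)]
  Group 2 (a > b): [(4, 10, 6), (5, 8, 6)]
Optimal job order: [1, 3, 2, 4, 5]
Schedule:
  Job 1: M1 done at 2, M2 done at 12
  Job 3: M1 done at 7, M2 done at 21
  Job 2: M1 done at 14, M2 done at 28
  Job 4: M1 done at 24, M2 done at 34
  Job 5: M1 done at 32, M2 done at 40
Makespan = 40

40


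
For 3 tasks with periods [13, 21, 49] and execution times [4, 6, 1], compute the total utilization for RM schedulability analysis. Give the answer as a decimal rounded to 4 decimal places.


Compute individual utilizations (exact fractions):
  Task 1: C/T = 4/13 (approx. 0.3077)
  Task 2: C/T = 6/21 = 2/7 (approx. 0.2857)
  Task 3: C/T = 1/49 (approx. 0.0204)
Total utilization U = 4/13 + 2/7 + 1/49 = 391/637
Rounded to 4 decimal places: U = 0.6138
RM (Liu & Layland) bound for 3 tasks = 0.779763; compare with U = 391/637 (approx. 0.613815)
U <= bound, so schedulable by RM sufficient condition.

0.6138


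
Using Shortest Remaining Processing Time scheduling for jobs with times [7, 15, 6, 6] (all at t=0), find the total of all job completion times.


Since all jobs arrive at t=0, SRPT equals SPT ordering.
SPT order: [6, 6, 7, 15]
Completion times:
  Job 1: p=6, C=6
  Job 2: p=6, C=12
  Job 3: p=7, C=19
  Job 4: p=15, C=34
Total completion time = 6 + 12 + 19 + 34 = 71

71


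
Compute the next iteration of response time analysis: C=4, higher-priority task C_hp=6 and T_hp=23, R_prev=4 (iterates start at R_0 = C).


R_next = C + ceil(R_prev / T_hp) * C_hp
ceil(4 / 23) = ceil(0.1739) = 1
Interference = 1 * 6 = 6
R_next = 4 + 6 = 10

10


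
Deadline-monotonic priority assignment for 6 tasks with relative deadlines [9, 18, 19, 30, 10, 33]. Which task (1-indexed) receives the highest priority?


Sort tasks by relative deadline (ascending):
  Task 1: deadline = 9
  Task 5: deadline = 10
  Task 2: deadline = 18
  Task 3: deadline = 19
  Task 4: deadline = 30
  Task 6: deadline = 33
Priority order (highest first): [1, 5, 2, 3, 4, 6]
Highest priority task = 1

1


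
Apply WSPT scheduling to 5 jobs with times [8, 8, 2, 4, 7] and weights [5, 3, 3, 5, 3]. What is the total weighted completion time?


Compute p/w ratios and sort ascending (WSPT): [(2, 3), (4, 5), (8, 5), (7, 3), (8, 3)]
Compute weighted completion times:
  Job (p=2,w=3): C=2, w*C=3*2=6
  Job (p=4,w=5): C=6, w*C=5*6=30
  Job (p=8,w=5): C=14, w*C=5*14=70
  Job (p=7,w=3): C=21, w*C=3*21=63
  Job (p=8,w=3): C=29, w*C=3*29=87
Total weighted completion time = 256

256


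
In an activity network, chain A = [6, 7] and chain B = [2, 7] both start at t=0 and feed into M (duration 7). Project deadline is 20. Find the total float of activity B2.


Forward pass: ES(B2) = sum of predecessors on chain B = 2
EF = ES + duration = 2 + 7 = 9
Backward pass: LF(M) = deadline = 20; LS(M) = 20 - 7 = 13
LF(B2) = LS(M) - sum(successors on chain B) = 13 - 0 = 13
LS = LF - duration = 13 - 7 = 6
Total float = LS - ES = 6 - 2 = 4

4


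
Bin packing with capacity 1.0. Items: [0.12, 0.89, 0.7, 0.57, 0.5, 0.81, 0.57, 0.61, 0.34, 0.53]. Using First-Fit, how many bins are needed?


Place items sequentially using First-Fit:
  Item 0.12 -> new Bin 1
  Item 0.89 -> new Bin 2
  Item 0.7 -> Bin 1 (now 0.82)
  Item 0.57 -> new Bin 3
  Item 0.5 -> new Bin 4
  Item 0.81 -> new Bin 5
  Item 0.57 -> new Bin 6
  Item 0.61 -> new Bin 7
  Item 0.34 -> Bin 3 (now 0.91)
  Item 0.53 -> new Bin 8
Total bins used = 8

8


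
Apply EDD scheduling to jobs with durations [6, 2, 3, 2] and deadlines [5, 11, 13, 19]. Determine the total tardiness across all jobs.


Sort by due date (EDD order): [(6, 5), (2, 11), (3, 13), (2, 19)]
Compute completion times and tardiness:
  Job 1: p=6, d=5, C=6, tardiness=max(0,6-5)=1
  Job 2: p=2, d=11, C=8, tardiness=max(0,8-11)=0
  Job 3: p=3, d=13, C=11, tardiness=max(0,11-13)=0
  Job 4: p=2, d=19, C=13, tardiness=max(0,13-19)=0
Total tardiness = 1

1


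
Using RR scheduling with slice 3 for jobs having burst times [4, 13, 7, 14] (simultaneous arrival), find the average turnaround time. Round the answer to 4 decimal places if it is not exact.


Time quantum = 3
Execution trace:
  J1 runs 3 units, time = 3
  J2 runs 3 units, time = 6
  J3 runs 3 units, time = 9
  J4 runs 3 units, time = 12
  J1 runs 1 units, time = 13
  J2 runs 3 units, time = 16
  J3 runs 3 units, time = 19
  J4 runs 3 units, time = 22
  J2 runs 3 units, time = 25
  J3 runs 1 units, time = 26
  J4 runs 3 units, time = 29
  J2 runs 3 units, time = 32
  J4 runs 3 units, time = 35
  J2 runs 1 units, time = 36
  J4 runs 2 units, time = 38
Finish times: [13, 36, 26, 38]
Average turnaround = 113/4 = 28.25

28.25


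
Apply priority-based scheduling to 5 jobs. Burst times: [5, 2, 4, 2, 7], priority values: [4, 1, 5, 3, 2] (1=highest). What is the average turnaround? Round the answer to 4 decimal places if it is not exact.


Sort by priority (ascending = highest first):
Order: [(1, 2), (2, 7), (3, 2), (4, 5), (5, 4)]
Completion times:
  Priority 1, burst=2, C=2
  Priority 2, burst=7, C=9
  Priority 3, burst=2, C=11
  Priority 4, burst=5, C=16
  Priority 5, burst=4, C=20
Average turnaround = 58/5 = 11.6

11.6


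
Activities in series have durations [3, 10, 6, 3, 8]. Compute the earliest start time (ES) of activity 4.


Activity 4 starts after activities 1 through 3 complete.
Predecessor durations: [3, 10, 6]
ES = 3 + 10 + 6 = 19

19


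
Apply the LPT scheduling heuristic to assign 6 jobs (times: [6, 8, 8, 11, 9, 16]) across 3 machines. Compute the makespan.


Sort jobs in decreasing order (LPT): [16, 11, 9, 8, 8, 6]
Assign each job to the least loaded machine:
  Machine 1: jobs [16, 6], load = 22
  Machine 2: jobs [11, 8], load = 19
  Machine 3: jobs [9, 8], load = 17
Makespan = max load = 22

22


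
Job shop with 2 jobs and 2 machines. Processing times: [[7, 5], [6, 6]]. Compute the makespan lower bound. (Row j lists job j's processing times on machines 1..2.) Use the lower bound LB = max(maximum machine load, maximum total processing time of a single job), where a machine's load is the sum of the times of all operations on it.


Machine loads:
  Machine 1: 7 + 6 = 13
  Machine 2: 5 + 6 = 11
Max machine load = 13
Job totals:
  Job 1: 12
  Job 2: 12
Max job total = 12
Lower bound = max(13, 12) = 13

13


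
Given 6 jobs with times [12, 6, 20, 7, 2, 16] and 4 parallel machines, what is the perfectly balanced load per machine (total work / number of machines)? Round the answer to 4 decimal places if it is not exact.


Total processing time = 12 + 6 + 20 + 7 + 2 + 16 = 63
Number of machines = 4
Ideal balanced load = 63 / 4 = 15.75

15.75


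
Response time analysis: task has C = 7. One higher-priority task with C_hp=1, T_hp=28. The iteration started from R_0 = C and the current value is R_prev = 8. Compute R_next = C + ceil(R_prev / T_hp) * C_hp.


R_next = C + ceil(R_prev / T_hp) * C_hp
ceil(8 / 28) = ceil(0.2857) = 1
Interference = 1 * 1 = 1
R_next = 7 + 1 = 8
R_next = R_prev, so the iteration has converged (response time = 8).

8


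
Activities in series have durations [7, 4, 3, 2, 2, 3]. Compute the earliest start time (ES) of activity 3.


Activity 3 starts after activities 1 through 2 complete.
Predecessor durations: [7, 4]
ES = 7 + 4 = 11

11


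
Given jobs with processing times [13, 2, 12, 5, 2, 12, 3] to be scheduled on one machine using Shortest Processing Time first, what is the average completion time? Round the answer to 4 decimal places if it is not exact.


Sort jobs by processing time (SPT order): [2, 2, 3, 5, 12, 12, 13]
Compute completion times sequentially:
  Job 1: processing = 2, completes at 2
  Job 2: processing = 2, completes at 4
  Job 3: processing = 3, completes at 7
  Job 4: processing = 5, completes at 12
  Job 5: processing = 12, completes at 24
  Job 6: processing = 12, completes at 36
  Job 7: processing = 13, completes at 49
Sum of completion times = 134
Average completion time = 134/7 = 19.1429

19.1429


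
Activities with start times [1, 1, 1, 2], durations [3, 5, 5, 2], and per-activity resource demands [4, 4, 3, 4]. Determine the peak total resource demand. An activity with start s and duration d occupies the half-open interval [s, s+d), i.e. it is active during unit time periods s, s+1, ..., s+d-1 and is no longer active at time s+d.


Each activity i is active on [start_i, start_i + duration_i).
Compute total resource usage per time slot:
  t=0: active resources = [], total = 0
  t=1: active resources = [4, 4, 3], total = 11
  t=2: active resources = [4, 4, 3, 4], total = 15
  t=3: active resources = [4, 4, 3, 4], total = 15
  t=4: active resources = [4, 3], total = 7
  t=5: active resources = [4, 3], total = 7
Peak resource demand = 15

15


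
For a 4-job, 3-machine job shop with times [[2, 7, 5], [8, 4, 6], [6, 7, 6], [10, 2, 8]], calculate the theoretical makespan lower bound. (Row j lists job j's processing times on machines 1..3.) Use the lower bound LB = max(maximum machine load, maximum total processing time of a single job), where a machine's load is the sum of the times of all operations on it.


Machine loads:
  Machine 1: 2 + 8 + 6 + 10 = 26
  Machine 2: 7 + 4 + 7 + 2 = 20
  Machine 3: 5 + 6 + 6 + 8 = 25
Max machine load = 26
Job totals:
  Job 1: 14
  Job 2: 18
  Job 3: 19
  Job 4: 20
Max job total = 20
Lower bound = max(26, 20) = 26

26


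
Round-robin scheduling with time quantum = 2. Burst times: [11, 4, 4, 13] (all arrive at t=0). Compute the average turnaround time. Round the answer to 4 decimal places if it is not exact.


Time quantum = 2
Execution trace:
  J1 runs 2 units, time = 2
  J2 runs 2 units, time = 4
  J3 runs 2 units, time = 6
  J4 runs 2 units, time = 8
  J1 runs 2 units, time = 10
  J2 runs 2 units, time = 12
  J3 runs 2 units, time = 14
  J4 runs 2 units, time = 16
  J1 runs 2 units, time = 18
  J4 runs 2 units, time = 20
  J1 runs 2 units, time = 22
  J4 runs 2 units, time = 24
  J1 runs 2 units, time = 26
  J4 runs 2 units, time = 28
  J1 runs 1 units, time = 29
  J4 runs 2 units, time = 31
  J4 runs 1 units, time = 32
Finish times: [29, 12, 14, 32]
Average turnaround = 87/4 = 21.75

21.75


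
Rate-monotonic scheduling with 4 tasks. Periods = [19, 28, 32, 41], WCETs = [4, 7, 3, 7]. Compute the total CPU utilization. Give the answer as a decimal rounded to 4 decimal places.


Compute individual utilizations (exact fractions):
  Task 1: C/T = 4/19 (approx. 0.2105)
  Task 2: C/T = 7/28 = 1/4 (approx. 0.25)
  Task 3: C/T = 3/32 (approx. 0.0938)
  Task 4: C/T = 7/41 (approx. 0.1707)
Total utilization U = 4/19 + 1/4 + 3/32 + 7/41 = 18073/24928
Rounded to 4 decimal places: U = 0.7250
RM (Liu & Layland) bound for 4 tasks = 0.756828; compare with U = 18073/24928 (approx. 0.725008)
U <= bound, so schedulable by RM sufficient condition.

0.7250


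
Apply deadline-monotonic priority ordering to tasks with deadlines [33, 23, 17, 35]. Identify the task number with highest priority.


Sort tasks by relative deadline (ascending):
  Task 3: deadline = 17
  Task 2: deadline = 23
  Task 1: deadline = 33
  Task 4: deadline = 35
Priority order (highest first): [3, 2, 1, 4]
Highest priority task = 3

3


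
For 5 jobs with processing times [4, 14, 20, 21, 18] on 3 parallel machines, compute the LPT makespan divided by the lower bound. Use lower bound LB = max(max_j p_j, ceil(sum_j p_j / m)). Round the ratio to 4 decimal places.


LPT order: [21, 20, 18, 14, 4]
Machine loads after assignment: [21, 24, 32]
LPT makespan = 32
Lower bound = max(max_job, ceil(total/3)) = max(21, 26) = 26
Ratio = 32 / 26 = 1.2308

1.2308


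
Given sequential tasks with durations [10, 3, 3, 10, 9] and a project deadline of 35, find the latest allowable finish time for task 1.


LF(activity 1) = deadline - sum of successor durations
Successors: activities 2 through 5 with durations [3, 3, 10, 9]
Sum of successor durations = 25
LF = 35 - 25 = 10

10


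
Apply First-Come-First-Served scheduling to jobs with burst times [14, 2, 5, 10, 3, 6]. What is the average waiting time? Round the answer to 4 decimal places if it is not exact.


FCFS order (as given): [14, 2, 5, 10, 3, 6]
Waiting times:
  Job 1: wait = 0
  Job 2: wait = 14
  Job 3: wait = 16
  Job 4: wait = 21
  Job 5: wait = 31
  Job 6: wait = 34
Sum of waiting times = 116
Average waiting time = 116/6 = 19.3333

19.3333


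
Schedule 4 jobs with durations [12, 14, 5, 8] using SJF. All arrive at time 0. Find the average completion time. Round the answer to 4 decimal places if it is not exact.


SJF order (ascending): [5, 8, 12, 14]
Completion times:
  Job 1: burst=5, C=5
  Job 2: burst=8, C=13
  Job 3: burst=12, C=25
  Job 4: burst=14, C=39
Average completion = 82/4 = 20.5

20.5


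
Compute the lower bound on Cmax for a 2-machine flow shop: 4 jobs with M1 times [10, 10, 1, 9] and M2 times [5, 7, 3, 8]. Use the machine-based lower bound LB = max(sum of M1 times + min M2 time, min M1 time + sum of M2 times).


LB1 = sum(M1 times) + min(M2 times) = 30 + 3 = 33
LB2 = min(M1 times) + sum(M2 times) = 1 + 23 = 24
Lower bound = max(LB1, LB2) = max(33, 24) = 33

33


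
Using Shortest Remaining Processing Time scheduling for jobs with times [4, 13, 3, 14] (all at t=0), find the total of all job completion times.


Since all jobs arrive at t=0, SRPT equals SPT ordering.
SPT order: [3, 4, 13, 14]
Completion times:
  Job 1: p=3, C=3
  Job 2: p=4, C=7
  Job 3: p=13, C=20
  Job 4: p=14, C=34
Total completion time = 3 + 7 + 20 + 34 = 64

64


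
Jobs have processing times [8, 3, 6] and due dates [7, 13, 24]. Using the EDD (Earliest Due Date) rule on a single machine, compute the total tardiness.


Sort by due date (EDD order): [(8, 7), (3, 13), (6, 24)]
Compute completion times and tardiness:
  Job 1: p=8, d=7, C=8, tardiness=max(0,8-7)=1
  Job 2: p=3, d=13, C=11, tardiness=max(0,11-13)=0
  Job 3: p=6, d=24, C=17, tardiness=max(0,17-24)=0
Total tardiness = 1

1
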